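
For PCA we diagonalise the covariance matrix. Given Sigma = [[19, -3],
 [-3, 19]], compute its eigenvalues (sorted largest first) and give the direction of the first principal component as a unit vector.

Step 1 — characteristic polynomial of 2×2 Sigma:
  det(Sigma - λI) = λ² - trace · λ + det = 0.
  trace = 19 + 19 = 38, det = 19·19 - (-3)² = 352.
Step 2 — discriminant:
  Δ = trace² - 4·det = 1444 - 1408 = 36.
Step 3 — eigenvalues:
  λ = (trace ± √Δ)/2 = (38 ± 6)/2,
  λ_1 = 22,  λ_2 = 16.

Step 4 — unit eigenvector for λ_1: solve (Sigma - λ_1 I)v = 0. First row:
  (19 - 22)·v_x + (-3)·v_y = 0, i.e. (-3)·v_x + (-3)·v_y = 0,
  so v ∝ (b, λ_1 - a) = (-3, 3); multiply by -1 so the first entry is positive: u = (3, -3).
  ||u|| = √((3)² + (-3)²) = √(18) ≈ 4.2426,
  v_1 = u/||u|| ≈ (0.7071, -0.7071) (||v_1|| = 1).

λ_1 = 22,  λ_2 = 16;  v_1 ≈ (0.7071, -0.7071)


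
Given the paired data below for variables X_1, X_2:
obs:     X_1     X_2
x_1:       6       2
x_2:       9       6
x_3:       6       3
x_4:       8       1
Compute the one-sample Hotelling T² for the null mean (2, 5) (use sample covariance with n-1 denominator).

Step 1 — sample mean vector:
  mean(X_1) = (6 + 9 + 6 + 8) / 4 = 29/4 = 7.25
  mean(X_2) = (2 + 6 + 3 + 1) / 4 = 12/4 = 3
  x̄ = (7.25, 3),  deviation x̄ - mu_0 = (7.25, 3) - (2, 5) = (5.25, -2).

Step 2 — sample covariance matrix, S[i,j] = (1/(n-1)) · Σ_k (x_{k,i} - mean_i) · (x_{k,j} - mean_j), divisor n-1 = 3:
  S[X_1,X_1] = ((-1.25)·(-1.25) + (1.75)·(1.75) + (-1.25)·(-1.25) + (0.75)·(0.75)) / 3 = 6.75/3 = 2.25
  S[X_1,X_2] = ((-1.25)·(-1) + (1.75)·(3) + (-1.25)·(0) + (0.75)·(-2)) / 3 = 5/3 = 1.6667
  S[X_2,X_2] = ((-1)·(-1) + (3)·(3) + (0)·(0) + (-2)·(-2)) / 3 = 14/3 = 4.6667
  S = [[2.25, 1.6667],
 [1.6667, 4.6667]].

Step 3 — invert S. det(S) = 2.25·4.6667 - (1.6667)² = 7.7222.
  S^{-1} = (1/det) · [[d, -b], [-b, a]] = [[0.6043, -0.2158],
 [-0.2158, 0.2914]].

Step 4 — quadratic form (x̄ - mu_0)^T · S^{-1} · (x̄ - mu_0):
  S^{-1} · (x̄ - mu_0) = (3.6043, -1.7158),
  (x̄ - mu_0)^T · [...] = (5.25)·(3.6043) + (-2)·(-1.7158) = 22.3543.

Step 5 — scale by n: T² = 4 · 22.3543 = 89.4173.

T² ≈ 89.4173


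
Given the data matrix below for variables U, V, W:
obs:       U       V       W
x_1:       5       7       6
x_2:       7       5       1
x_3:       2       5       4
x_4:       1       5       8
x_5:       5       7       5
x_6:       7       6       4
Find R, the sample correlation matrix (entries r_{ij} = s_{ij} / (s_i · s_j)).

Step 1 — column means:
  mean(U) = (5 + 7 + 2 + 1 + 5 + 7) / 6 = 27/6 = 4.5
  mean(V) = (7 + 5 + 5 + 5 + 7 + 6) / 6 = 35/6 = 5.8333
  mean(W) = (6 + 1 + 4 + 8 + 5 + 4) / 6 = 28/6 = 4.6667

Step 2 — sample variances and covariances s[i,j] = (1/(n-1)) · Σ_k (x_{k,i} - mean_i) · (x_{k,j} - mean_j), with n-1 = 5:
  s[U,U] = ((0.5)·(0.5) + (2.5)·(2.5) + (-2.5)·(-2.5) + (-3.5)·(-3.5) + (0.5)·(0.5) + (2.5)·(2.5)) / 5 = 31.5/5 = 6.3
  s[U,V] = ((0.5)·(1.1667) + (2.5)·(-0.8333) + (-2.5)·(-0.8333) + (-3.5)·(-0.8333) + (0.5)·(1.1667) + (2.5)·(0.1667)) / 5 = 4.5/5 = 0.9
  s[U,W] = ((0.5)·(1.3333) + (2.5)·(-3.6667) + (-2.5)·(-0.6667) + (-3.5)·(3.3333) + (0.5)·(0.3333) + (2.5)·(-0.6667)) / 5 = -20/5 = -4
  s[V,V] = ((1.1667)·(1.1667) + (-0.8333)·(-0.8333) + (-0.8333)·(-0.8333) + (-0.8333)·(-0.8333) + (1.1667)·(1.1667) + (0.1667)·(0.1667)) / 5 = 4.8333/5 = 0.9667
  s[V,W] = ((1.1667)·(1.3333) + (-0.8333)·(-3.6667) + (-0.8333)·(-0.6667) + (-0.8333)·(3.3333) + (1.1667)·(0.3333) + (0.1667)·(-0.6667)) / 5 = 2.6667/5 = 0.5333
  s[W,W] = ((1.3333)·(1.3333) + (-3.6667)·(-3.6667) + (-0.6667)·(-0.6667) + (3.3333)·(3.3333) + (0.3333)·(0.3333) + (-0.6667)·(-0.6667)) / 5 = 27.3333/5 = 5.4667
  Sample standard deviations s_i = √(s[i,i]):
  s(U) = √(6.3) = 2.51
  s(V) = √(0.9667) = 0.9832
  s(W) = √(5.4667) = 2.3381

Step 3 — r_{ij} = s_{ij} / (s_i · s_j):
  r[U,U] = 1 (diagonal).
  r[U,V] = 0.9 / (2.51 · 0.9832) = 0.9 / 2.4678 = 0.3647
  r[U,W] = -4 / (2.51 · 2.3381) = -4 / 5.8686 = -0.6816
  r[V,V] = 1 (diagonal).
  r[V,W] = 0.5333 / (0.9832 · 2.3381) = 0.5333 / 2.2988 = 0.232
  r[W,W] = 1 (diagonal).

R is symmetric with unit diagonal. Assembling:

R = [[1, 0.3647, -0.6816],
 [0.3647, 1, 0.232],
 [-0.6816, 0.232, 1]]


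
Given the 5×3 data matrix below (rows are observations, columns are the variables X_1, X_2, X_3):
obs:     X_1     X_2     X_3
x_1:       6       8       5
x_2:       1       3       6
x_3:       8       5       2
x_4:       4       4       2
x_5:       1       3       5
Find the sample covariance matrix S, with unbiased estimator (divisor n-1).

Step 1 — column means:
  mean(X_1) = (6 + 1 + 8 + 4 + 1) / 5 = 20/5 = 4
  mean(X_2) = (8 + 3 + 5 + 4 + 3) / 5 = 23/5 = 4.6
  mean(X_3) = (5 + 6 + 2 + 2 + 5) / 5 = 20/5 = 4

Step 2 — sample covariance S[i,j] = (1/(n-1)) · Σ_k (x_{k,i} - mean_i) · (x_{k,j} - mean_j), with n-1 = 4.
  S[X_1,X_1] = ((2)·(2) + (-3)·(-3) + (4)·(4) + (0)·(0) + (-3)·(-3)) / 4 = 38/4 = 9.5
  S[X_1,X_2] = ((2)·(3.4) + (-3)·(-1.6) + (4)·(0.4) + (0)·(-0.6) + (-3)·(-1.6)) / 4 = 18/4 = 4.5
  S[X_1,X_3] = ((2)·(1) + (-3)·(2) + (4)·(-2) + (0)·(-2) + (-3)·(1)) / 4 = -15/4 = -3.75
  S[X_2,X_2] = ((3.4)·(3.4) + (-1.6)·(-1.6) + (0.4)·(0.4) + (-0.6)·(-0.6) + (-1.6)·(-1.6)) / 4 = 17.2/4 = 4.3
  S[X_2,X_3] = ((3.4)·(1) + (-1.6)·(2) + (0.4)·(-2) + (-0.6)·(-2) + (-1.6)·(1)) / 4 = -1/4 = -0.25
  S[X_3,X_3] = ((1)·(1) + (2)·(2) + (-2)·(-2) + (-2)·(-2) + (1)·(1)) / 4 = 14/4 = 3.5

S is symmetric (S[j,i] = S[i,j]). Assembling:

S = [[9.5, 4.5, -3.75],
 [4.5, 4.3, -0.25],
 [-3.75, -0.25, 3.5]]


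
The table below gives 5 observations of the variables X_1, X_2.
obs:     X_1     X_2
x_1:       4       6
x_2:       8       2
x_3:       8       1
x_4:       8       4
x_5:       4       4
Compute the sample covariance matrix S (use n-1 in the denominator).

Step 1 — column means:
  mean(X_1) = (4 + 8 + 8 + 8 + 4) / 5 = 32/5 = 6.4
  mean(X_2) = (6 + 2 + 1 + 4 + 4) / 5 = 17/5 = 3.4

Step 2 — sample covariance S[i,j] = (1/(n-1)) · Σ_k (x_{k,i} - mean_i) · (x_{k,j} - mean_j), with n-1 = 4.
  S[X_1,X_1] = ((-2.4)·(-2.4) + (1.6)·(1.6) + (1.6)·(1.6) + (1.6)·(1.6) + (-2.4)·(-2.4)) / 4 = 19.2/4 = 4.8
  S[X_1,X_2] = ((-2.4)·(2.6) + (1.6)·(-1.4) + (1.6)·(-2.4) + (1.6)·(0.6) + (-2.4)·(0.6)) / 4 = -12.8/4 = -3.2
  S[X_2,X_2] = ((2.6)·(2.6) + (-1.4)·(-1.4) + (-2.4)·(-2.4) + (0.6)·(0.6) + (0.6)·(0.6)) / 4 = 15.2/4 = 3.8

S is symmetric (S[j,i] = S[i,j]). Assembling:

S = [[4.8, -3.2],
 [-3.2, 3.8]]


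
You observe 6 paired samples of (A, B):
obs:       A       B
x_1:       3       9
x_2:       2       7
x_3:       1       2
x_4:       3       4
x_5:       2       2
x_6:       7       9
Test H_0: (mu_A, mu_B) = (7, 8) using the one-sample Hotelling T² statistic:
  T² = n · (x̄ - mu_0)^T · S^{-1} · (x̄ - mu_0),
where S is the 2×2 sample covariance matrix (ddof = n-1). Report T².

Step 1 — sample mean vector:
  mean(A) = (3 + 2 + 1 + 3 + 2 + 7) / 6 = 18/6 = 3
  mean(B) = (9 + 7 + 2 + 4 + 2 + 9) / 6 = 33/6 = 5.5
  x̄ = (3, 5.5),  deviation x̄ - mu_0 = (3, 5.5) - (7, 8) = (-4, -2.5).

Step 2 — sample covariance matrix, S[i,j] = (1/(n-1)) · Σ_k (x_{k,i} - mean_i) · (x_{k,j} - mean_j), divisor n-1 = 5:
  S[A,A] = ((0)·(0) + (-1)·(-1) + (-2)·(-2) + (0)·(0) + (-1)·(-1) + (4)·(4)) / 5 = 22/5 = 4.4
  S[A,B] = ((0)·(3.5) + (-1)·(1.5) + (-2)·(-3.5) + (0)·(-1.5) + (-1)·(-3.5) + (4)·(3.5)) / 5 = 23/5 = 4.6
  S[B,B] = ((3.5)·(3.5) + (1.5)·(1.5) + (-3.5)·(-3.5) + (-1.5)·(-1.5) + (-3.5)·(-3.5) + (3.5)·(3.5)) / 5 = 53.5/5 = 10.7
  S = [[4.4, 4.6],
 [4.6, 10.7]].

Step 3 — invert S. det(S) = 4.4·10.7 - (4.6)² = 25.92.
  S^{-1} = (1/det) · [[d, -b], [-b, a]] = [[0.4128, -0.1775],
 [-0.1775, 0.1698]].

Step 4 — quadratic form (x̄ - mu_0)^T · S^{-1} · (x̄ - mu_0):
  S^{-1} · (x̄ - mu_0) = (-1.2076, 0.2855),
  (x̄ - mu_0)^T · [...] = (-4)·(-1.2076) + (-2.5)·(0.2855) = 4.1165.

Step 5 — scale by n: T² = 6 · 4.1165 = 24.6991.

T² ≈ 24.6991


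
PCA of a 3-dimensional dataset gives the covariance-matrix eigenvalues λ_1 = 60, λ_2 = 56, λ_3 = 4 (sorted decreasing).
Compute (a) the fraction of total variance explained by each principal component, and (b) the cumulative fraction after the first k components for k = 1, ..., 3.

Step 1 — total variance = trace(Sigma) = Σ λ_i = 60 + 56 + 4 = 120.

Step 2 — fraction explained by component i = λ_i / Σ λ:
  PC1: 60/120 = 0.5
  PC2: 56/120 = 0.4667
  PC3: 4/120 = 0.0333

Step 3 — cumulative fraction after k components = (λ_1 + ... + λ_k) / Σ λ:
  k = 1: 60/120 = 0.5
  k = 2: (60 + 56)/120 = 116/120 = 0.9667
  k = 3: (60 + 56 + 4)/120 = 120/120 = 1

Summary (fraction, with percent):

explained: PC1 0.5 (50%), PC2 0.4667 (46.67%), PC3 0.0333 (3.33%);  cumulative: 0.5, 0.9667, 1


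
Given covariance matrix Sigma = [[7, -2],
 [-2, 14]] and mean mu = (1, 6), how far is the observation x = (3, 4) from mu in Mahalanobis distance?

Step 1 — centre the observation: (x - mu) = (2, -2).

Step 2 — invert Sigma. det(Sigma) = 7·14 - (-2)² = 94.
  Sigma^{-1} = (1/det) · [[d, -b], [-b, a]] = [[0.1489, 0.0213],
 [0.0213, 0.0745]].

Step 3 — form the quadratic (x - mu)^T · Sigma^{-1} · (x - mu):
  Sigma^{-1} · (x - mu) = (0.2553, -0.1064).
  (x - mu)^T · [Sigma^{-1} · (x - mu)] = (2)·(0.2553) + (-2)·(-0.1064) = 0.7234.

Step 4 — take square root: d = √(0.7234) ≈ 0.8505.

d(x, mu) = √(0.7234) ≈ 0.8505


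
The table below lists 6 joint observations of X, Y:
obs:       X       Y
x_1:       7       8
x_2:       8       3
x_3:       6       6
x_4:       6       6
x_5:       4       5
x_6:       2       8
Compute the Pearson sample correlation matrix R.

Step 1 — column means:
  mean(X) = (7 + 8 + 6 + 6 + 4 + 2) / 6 = 33/6 = 5.5
  mean(Y) = (8 + 3 + 6 + 6 + 5 + 8) / 6 = 36/6 = 6

Step 2 — sample variances and covariances s[i,j] = (1/(n-1)) · Σ_k (x_{k,i} - mean_i) · (x_{k,j} - mean_j), with n-1 = 5:
  s[X,X] = ((1.5)·(1.5) + (2.5)·(2.5) + (0.5)·(0.5) + (0.5)·(0.5) + (-1.5)·(-1.5) + (-3.5)·(-3.5)) / 5 = 23.5/5 = 4.7
  s[X,Y] = ((1.5)·(2) + (2.5)·(-3) + (0.5)·(0) + (0.5)·(0) + (-1.5)·(-1) + (-3.5)·(2)) / 5 = -10/5 = -2
  s[Y,Y] = ((2)·(2) + (-3)·(-3) + (0)·(0) + (0)·(0) + (-1)·(-1) + (2)·(2)) / 5 = 18/5 = 3.6
  Sample standard deviations s_i = √(s[i,i]):
  s(X) = √(4.7) = 2.1679
  s(Y) = √(3.6) = 1.8974

Step 3 — r_{ij} = s_{ij} / (s_i · s_j):
  r[X,X] = 1 (diagonal).
  r[X,Y] = -2 / (2.1679 · 1.8974) = -2 / 4.1134 = -0.4862
  r[Y,Y] = 1 (diagonal).

R is symmetric with unit diagonal. Assembling:

R = [[1, -0.4862],
 [-0.4862, 1]]


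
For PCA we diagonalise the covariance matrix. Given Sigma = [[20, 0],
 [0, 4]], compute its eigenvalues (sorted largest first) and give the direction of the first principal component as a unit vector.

Step 1 — characteristic polynomial of 2×2 Sigma:
  det(Sigma - λI) = λ² - trace · λ + det = 0.
  trace = 20 + 4 = 24, det = 20·4 - (0)² = 80.
Step 2 — discriminant:
  Δ = trace² - 4·det = 576 - 320 = 256.
Step 3 — eigenvalues:
  λ = (trace ± √Δ)/2 = (24 ± 16)/2,
  λ_1 = 20,  λ_2 = 4.

Step 4 — unit eigenvector for λ_1: Sigma is diagonal, so its eigenvectors are the coordinate axes. λ_1 = 20 is the diagonal entry on the first coordinate axis, hence
  v_1 = (1, 0) (||v_1|| = 1).

λ_1 = 20,  λ_2 = 4;  v_1 ≈ (1, 0)


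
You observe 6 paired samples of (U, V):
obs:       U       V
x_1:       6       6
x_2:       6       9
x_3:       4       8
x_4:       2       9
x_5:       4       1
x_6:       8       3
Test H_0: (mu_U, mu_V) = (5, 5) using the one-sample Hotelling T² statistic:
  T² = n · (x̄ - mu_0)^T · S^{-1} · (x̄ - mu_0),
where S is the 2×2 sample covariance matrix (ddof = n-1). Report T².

Step 1 — sample mean vector:
  mean(U) = (6 + 6 + 4 + 2 + 4 + 8) / 6 = 30/6 = 5
  mean(V) = (6 + 9 + 8 + 9 + 1 + 3) / 6 = 36/6 = 6
  x̄ = (5, 6),  deviation x̄ - mu_0 = (5, 6) - (5, 5) = (0, 1).

Step 2 — sample covariance matrix, S[i,j] = (1/(n-1)) · Σ_k (x_{k,i} - mean_i) · (x_{k,j} - mean_j), divisor n-1 = 5:
  S[U,U] = ((1)·(1) + (1)·(1) + (-1)·(-1) + (-3)·(-3) + (-1)·(-1) + (3)·(3)) / 5 = 22/5 = 4.4
  S[U,V] = ((1)·(0) + (1)·(3) + (-1)·(2) + (-3)·(3) + (-1)·(-5) + (3)·(-3)) / 5 = -12/5 = -2.4
  S[V,V] = ((0)·(0) + (3)·(3) + (2)·(2) + (3)·(3) + (-5)·(-5) + (-3)·(-3)) / 5 = 56/5 = 11.2
  S = [[4.4, -2.4],
 [-2.4, 11.2]].

Step 3 — invert S. det(S) = 4.4·11.2 - (-2.4)² = 43.52.
  S^{-1} = (1/det) · [[d, -b], [-b, a]] = [[0.2574, 0.0551],
 [0.0551, 0.1011]].

Step 4 — quadratic form (x̄ - mu_0)^T · S^{-1} · (x̄ - mu_0):
  S^{-1} · (x̄ - mu_0) = (0.0551, 0.1011),
  (x̄ - mu_0)^T · [...] = (0)·(0.0551) + (1)·(0.1011) = 0.1011.

Step 5 — scale by n: T² = 6 · 0.1011 = 0.6066.

T² ≈ 0.6066


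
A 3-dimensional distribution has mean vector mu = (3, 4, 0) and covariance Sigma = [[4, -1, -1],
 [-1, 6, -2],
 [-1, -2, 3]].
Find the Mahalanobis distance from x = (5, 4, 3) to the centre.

Step 1 — centre the observation: (x - mu) = (2, 0, 3).

Step 2 — invert Sigma (cofactor / det for 3×3, or solve directly):
  Sigma^{-1} = [[0.3256, 0.1163, 0.186],
 [0.1163, 0.2558, 0.2093],
 [0.186, 0.2093, 0.5349]].

Step 3 — form the quadratic (x - mu)^T · Sigma^{-1} · (x - mu):
  Sigma^{-1} · (x - mu) = (1.2093, 0.8605, 1.9767).
  (x - mu)^T · [Sigma^{-1} · (x - mu)] = (2)·(1.2093) + (0)·(0.8605) + (3)·(1.9767) = 8.3488.

Step 4 — take square root: d = √(8.3488) ≈ 2.8894.

d(x, mu) = √(8.3488) ≈ 2.8894


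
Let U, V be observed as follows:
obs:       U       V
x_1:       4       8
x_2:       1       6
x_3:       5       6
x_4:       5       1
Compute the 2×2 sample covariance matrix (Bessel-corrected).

Step 1 — column means:
  mean(U) = (4 + 1 + 5 + 5) / 4 = 15/4 = 3.75
  mean(V) = (8 + 6 + 6 + 1) / 4 = 21/4 = 5.25

Step 2 — sample covariance S[i,j] = (1/(n-1)) · Σ_k (x_{k,i} - mean_i) · (x_{k,j} - mean_j), with n-1 = 3.
  S[U,U] = ((0.25)·(0.25) + (-2.75)·(-2.75) + (1.25)·(1.25) + (1.25)·(1.25)) / 3 = 10.75/3 = 3.5833
  S[U,V] = ((0.25)·(2.75) + (-2.75)·(0.75) + (1.25)·(0.75) + (1.25)·(-4.25)) / 3 = -5.75/3 = -1.9167
  S[V,V] = ((2.75)·(2.75) + (0.75)·(0.75) + (0.75)·(0.75) + (-4.25)·(-4.25)) / 3 = 26.75/3 = 8.9167

S is symmetric (S[j,i] = S[i,j]). Assembling:

S = [[3.5833, -1.9167],
 [-1.9167, 8.9167]]


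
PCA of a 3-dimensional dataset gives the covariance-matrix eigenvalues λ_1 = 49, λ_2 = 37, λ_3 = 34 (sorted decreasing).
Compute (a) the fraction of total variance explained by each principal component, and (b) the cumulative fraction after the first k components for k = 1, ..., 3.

Step 1 — total variance = trace(Sigma) = Σ λ_i = 49 + 37 + 34 = 120.

Step 2 — fraction explained by component i = λ_i / Σ λ:
  PC1: 49/120 = 0.4083
  PC2: 37/120 = 0.3083
  PC3: 34/120 = 0.2833

Step 3 — cumulative fraction after k components = (λ_1 + ... + λ_k) / Σ λ:
  k = 1: 49/120 = 0.4083
  k = 2: (49 + 37)/120 = 86/120 = 0.7167
  k = 3: (49 + 37 + 34)/120 = 120/120 = 1

Summary (fraction, with percent):

explained: PC1 0.4083 (40.83%), PC2 0.3083 (30.83%), PC3 0.2833 (28.33%);  cumulative: 0.4083, 0.7167, 1


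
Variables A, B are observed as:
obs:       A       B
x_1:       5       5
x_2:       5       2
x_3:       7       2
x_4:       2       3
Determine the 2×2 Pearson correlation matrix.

Step 1 — column means:
  mean(A) = (5 + 5 + 7 + 2) / 4 = 19/4 = 4.75
  mean(B) = (5 + 2 + 2 + 3) / 4 = 12/4 = 3

Step 2 — sample variances and covariances s[i,j] = (1/(n-1)) · Σ_k (x_{k,i} - mean_i) · (x_{k,j} - mean_j), with n-1 = 3:
  s[A,A] = ((0.25)·(0.25) + (0.25)·(0.25) + (2.25)·(2.25) + (-2.75)·(-2.75)) / 3 = 12.75/3 = 4.25
  s[A,B] = ((0.25)·(2) + (0.25)·(-1) + (2.25)·(-1) + (-2.75)·(0)) / 3 = -2/3 = -0.6667
  s[B,B] = ((2)·(2) + (-1)·(-1) + (-1)·(-1) + (0)·(0)) / 3 = 6/3 = 2
  Sample standard deviations s_i = √(s[i,i]):
  s(A) = √(4.25) = 2.0616
  s(B) = √(2) = 1.4142

Step 3 — r_{ij} = s_{ij} / (s_i · s_j):
  r[A,A] = 1 (diagonal).
  r[A,B] = -0.6667 / (2.0616 · 1.4142) = -0.6667 / 2.9155 = -0.2287
  r[B,B] = 1 (diagonal).

R is symmetric with unit diagonal. Assembling:

R = [[1, -0.2287],
 [-0.2287, 1]]


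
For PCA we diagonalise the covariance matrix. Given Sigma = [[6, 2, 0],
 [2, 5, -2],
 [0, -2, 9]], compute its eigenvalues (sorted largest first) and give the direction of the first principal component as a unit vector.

Step 1 — characteristic polynomial p(λ) = det(λI - Sigma) = λ³ - tr·λ² + c_1·λ - det, where tr = trace, c_1 = sum of the principal 2×2 minors, det = det(Sigma):
  tr = 6 + 5 + 9 = 20,
  c_1 = (6·5 - (2)²) + (6·9 - (0)²) + (5·9 - (-2)²) = 26 + 54 + 41 = 121,
  det = 6·(5·9 - (-2)²) - (2)·((2)·9 - (-2)·(0)) + (0)·((2)·(-2) - 5·(0)) = 6·(41) - (2)·(18) + (0)·(-4) = 210.
  So p(λ) = λ³ - 20λ² + 121λ - 210.
Step 2 — look for an integer root (rational root theorem: any rational root is an integer divisor of 210). Testing λ = 3:
  p(3) = 27 - 180 + 363 - 210 = 0  ✓
  Dividing out (λ - 3): p(λ) = (λ - 3)(λ² - 17λ + 70).
Step 3 — remaining eigenvalues from the quadratic λ² - 17λ + 70 = 0:
  Δ = 17² - 4·70 = 289 - 280 = 9,  λ = (17 ± √9)/2 = (17 ± 3)/2 = 10 or 7.
  Sorted: λ_1 = 10,  λ_2 = 7,  λ_3 = 3  (check: sum = 20 = tr ✓).

Step 4 — unit eigenvector for λ_1 = 10: v spans the null space of (Sigma - λ_1 I), whose rows are
  r_1 = (-4, 2, 0),  r_2 = (2, -5, -2),  r_3 = (0, -2, -1).
  v is orthogonal to every row, so take v ∝ r_1 × r_2 = ((2)·(-2) - (0)·(-5), (0)·(2) - (-4)·(-2), (-4)·(-5) - (2)·(2)) = (-4, -8, 16).
  Rescale (divide by 4; multiply by -1 so the first nonzero entry is positive): u = (1, 2, -4).
  ||u|| = √((1)² + (2)² + (-4)²) = √(21) ≈ 4.5826,  v_1 = u/||u|| ≈ (0.2182, 0.4364, -0.8729) (||v_1|| = 1).

λ_1 = 10,  λ_2 = 7,  λ_3 = 3;  v_1 ≈ (0.2182, 0.4364, -0.8729)


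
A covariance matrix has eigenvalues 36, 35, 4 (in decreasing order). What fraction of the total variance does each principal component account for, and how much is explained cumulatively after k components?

Step 1 — total variance = trace(Sigma) = Σ λ_i = 36 + 35 + 4 = 75.

Step 2 — fraction explained by component i = λ_i / Σ λ:
  PC1: 36/75 = 0.48
  PC2: 35/75 = 0.4667
  PC3: 4/75 = 0.0533

Step 3 — cumulative fraction after k components = (λ_1 + ... + λ_k) / Σ λ:
  k = 1: 36/75 = 0.48
  k = 2: (36 + 35)/75 = 71/75 = 0.9467
  k = 3: (36 + 35 + 4)/75 = 75/75 = 1

Summary (fraction, with percent):

explained: PC1 0.48 (48%), PC2 0.4667 (46.67%), PC3 0.0533 (5.33%);  cumulative: 0.48, 0.9467, 1


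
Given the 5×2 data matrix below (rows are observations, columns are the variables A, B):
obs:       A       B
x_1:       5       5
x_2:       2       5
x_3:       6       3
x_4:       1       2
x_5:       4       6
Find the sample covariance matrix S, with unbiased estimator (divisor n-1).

Step 1 — column means:
  mean(A) = (5 + 2 + 6 + 1 + 4) / 5 = 18/5 = 3.6
  mean(B) = (5 + 5 + 3 + 2 + 6) / 5 = 21/5 = 4.2

Step 2 — sample covariance S[i,j] = (1/(n-1)) · Σ_k (x_{k,i} - mean_i) · (x_{k,j} - mean_j), with n-1 = 4.
  S[A,A] = ((1.4)·(1.4) + (-1.6)·(-1.6) + (2.4)·(2.4) + (-2.6)·(-2.6) + (0.4)·(0.4)) / 4 = 17.2/4 = 4.3
  S[A,B] = ((1.4)·(0.8) + (-1.6)·(0.8) + (2.4)·(-1.2) + (-2.6)·(-2.2) + (0.4)·(1.8)) / 4 = 3.4/4 = 0.85
  S[B,B] = ((0.8)·(0.8) + (0.8)·(0.8) + (-1.2)·(-1.2) + (-2.2)·(-2.2) + (1.8)·(1.8)) / 4 = 10.8/4 = 2.7

S is symmetric (S[j,i] = S[i,j]). Assembling:

S = [[4.3, 0.85],
 [0.85, 2.7]]


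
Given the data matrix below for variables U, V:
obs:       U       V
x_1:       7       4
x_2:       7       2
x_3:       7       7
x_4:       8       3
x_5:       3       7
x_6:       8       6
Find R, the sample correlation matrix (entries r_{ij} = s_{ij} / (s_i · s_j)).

Step 1 — column means:
  mean(U) = (7 + 7 + 7 + 8 + 3 + 8) / 6 = 40/6 = 6.6667
  mean(V) = (4 + 2 + 7 + 3 + 7 + 6) / 6 = 29/6 = 4.8333

Step 2 — sample variances and covariances s[i,j] = (1/(n-1)) · Σ_k (x_{k,i} - mean_i) · (x_{k,j} - mean_j), with n-1 = 5:
  s[U,U] = ((0.3333)·(0.3333) + (0.3333)·(0.3333) + (0.3333)·(0.3333) + (1.3333)·(1.3333) + (-3.6667)·(-3.6667) + (1.3333)·(1.3333)) / 5 = 17.3333/5 = 3.4667
  s[U,V] = ((0.3333)·(-0.8333) + (0.3333)·(-2.8333) + (0.3333)·(2.1667) + (1.3333)·(-1.8333) + (-3.6667)·(2.1667) + (1.3333)·(1.1667)) / 5 = -9.3333/5 = -1.8667
  s[V,V] = ((-0.8333)·(-0.8333) + (-2.8333)·(-2.8333) + (2.1667)·(2.1667) + (-1.8333)·(-1.8333) + (2.1667)·(2.1667) + (1.1667)·(1.1667)) / 5 = 22.8333/5 = 4.5667
  Sample standard deviations s_i = √(s[i,i]):
  s(U) = √(3.4667) = 1.8619
  s(V) = √(4.5667) = 2.137

Step 3 — r_{ij} = s_{ij} / (s_i · s_j):
  r[U,U] = 1 (diagonal).
  r[U,V] = -1.8667 / (1.8619 · 2.137) = -1.8667 / 3.9788 = -0.4691
  r[V,V] = 1 (diagonal).

R is symmetric with unit diagonal. Assembling:

R = [[1, -0.4691],
 [-0.4691, 1]]


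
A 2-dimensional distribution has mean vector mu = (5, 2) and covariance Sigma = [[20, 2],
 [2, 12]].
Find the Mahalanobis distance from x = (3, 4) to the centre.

Step 1 — centre the observation: (x - mu) = (-2, 2).

Step 2 — invert Sigma. det(Sigma) = 20·12 - (2)² = 236.
  Sigma^{-1} = (1/det) · [[d, -b], [-b, a]] = [[0.0508, -0.0085],
 [-0.0085, 0.0847]].

Step 3 — form the quadratic (x - mu)^T · Sigma^{-1} · (x - mu):
  Sigma^{-1} · (x - mu) = (-0.1186, 0.1864).
  (x - mu)^T · [Sigma^{-1} · (x - mu)] = (-2)·(-0.1186) + (2)·(0.1864) = 0.6102.

Step 4 — take square root: d = √(0.6102) ≈ 0.7811.

d(x, mu) = √(0.6102) ≈ 0.7811


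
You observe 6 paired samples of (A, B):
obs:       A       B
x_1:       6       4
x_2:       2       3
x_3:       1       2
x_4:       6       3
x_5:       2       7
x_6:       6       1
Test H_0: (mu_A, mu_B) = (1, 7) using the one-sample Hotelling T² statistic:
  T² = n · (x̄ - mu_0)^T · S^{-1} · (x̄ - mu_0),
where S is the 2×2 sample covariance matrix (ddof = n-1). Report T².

Step 1 — sample mean vector:
  mean(A) = (6 + 2 + 1 + 6 + 2 + 6) / 6 = 23/6 = 3.8333
  mean(B) = (4 + 3 + 2 + 3 + 7 + 1) / 6 = 20/6 = 3.3333
  x̄ = (3.8333, 3.3333),  deviation x̄ - mu_0 = (3.8333, 3.3333) - (1, 7) = (2.8333, -3.6667).

Step 2 — sample covariance matrix, S[i,j] = (1/(n-1)) · Σ_k (x_{k,i} - mean_i) · (x_{k,j} - mean_j), divisor n-1 = 5:
  S[A,A] = ((2.1667)·(2.1667) + (-1.8333)·(-1.8333) + (-2.8333)·(-2.8333) + (2.1667)·(2.1667) + (-1.8333)·(-1.8333) + (2.1667)·(2.1667)) / 5 = 28.8333/5 = 5.7667
  S[A,B] = ((2.1667)·(0.6667) + (-1.8333)·(-0.3333) + (-2.8333)·(-1.3333) + (2.1667)·(-0.3333) + (-1.8333)·(3.6667) + (2.1667)·(-2.3333)) / 5 = -6.6667/5 = -1.3333
  S[B,B] = ((0.6667)·(0.6667) + (-0.3333)·(-0.3333) + (-1.3333)·(-1.3333) + (-0.3333)·(-0.3333) + (3.6667)·(3.6667) + (-2.3333)·(-2.3333)) / 5 = 21.3333/5 = 4.2667
  S = [[5.7667, -1.3333],
 [-1.3333, 4.2667]].

Step 3 — invert S. det(S) = 5.7667·4.2667 - (-1.3333)² = 22.8267.
  S^{-1} = (1/det) · [[d, -b], [-b, a]] = [[0.1869, 0.0584],
 [0.0584, 0.2526]].

Step 4 — quadratic form (x̄ - mu_0)^T · S^{-1} · (x̄ - mu_0):
  S^{-1} · (x̄ - mu_0) = (0.3154, -0.7608),
  (x̄ - mu_0)^T · [...] = (2.8333)·(0.3154) + (-3.6667)·(-0.7608) = 3.6833.

Step 5 — scale by n: T² = 6 · 3.6833 = 22.0999.

T² ≈ 22.0999


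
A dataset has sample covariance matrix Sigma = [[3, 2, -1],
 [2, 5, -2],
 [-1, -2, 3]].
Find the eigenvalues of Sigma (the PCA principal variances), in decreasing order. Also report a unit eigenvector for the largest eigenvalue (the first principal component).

Step 1 — characteristic polynomial p(λ) = det(λI - Sigma) = λ³ - tr·λ² + c_1·λ - det, where tr = trace, c_1 = sum of the principal 2×2 minors, det = det(Sigma):
  tr = 3 + 5 + 3 = 11,
  c_1 = (3·5 - (2)²) + (3·3 - (-1)²) + (5·3 - (-2)²) = 11 + 8 + 11 = 30,
  det = 3·(5·3 - (-2)²) - (2)·((2)·3 - (-2)·(-1)) + (-1)·((2)·(-2) - 5·(-1)) = 3·(11) - (2)·(4) + (-1)·(1) = 24.
  So p(λ) = λ³ - 11λ² + 30λ - 24.
Step 2 — look for an integer root (rational root theorem: any rational root is an integer divisor of 24). Testing λ = 2:
  p(2) = 8 - 44 + 60 - 24 = 0  ✓
  Dividing out (λ - 2): p(λ) = (λ - 2)(λ² - 9λ + 12).
Step 3 — remaining eigenvalues from the quadratic λ² - 9λ + 12 = 0:
  Δ = 9² - 4·12 = 81 - 48 = 33,  λ = (9 ± √33)/2 = (9 ± 5.7446)/2 ≈ 7.3723 or 1.6277.
  Sorted: λ_1 = 7.3723,  λ_2 = 2,  λ_3 = 1.6277  (check: sum = 11 = tr ✓).

Step 4 — unit eigenvector for λ_1 ≈ 7.3723: v spans the null space of (Sigma - λ_1 I), whose rows are
  r_1 = (-4.3723, 2, -1),  r_2 = (2, -2.3723, -2),  r_3 = (-1, -2, -4.3723).
  v is orthogonal to every row, so take v ∝ r_1 × r_2 = ((2)·(-2) - (-1)·(-2.3723), (-1)·(2) - (-4.3723)·(-2), (-4.3723)·(-2.3723) - (2)·(2)) ≈ (-6.3723, -10.7446, 6.3723).
  Rescale (multiply by -1 so the first nonzero entry is positive): u = (6.3723, 10.7446, -6.3723).
  ||u|| = √((6.3723)² + (10.7446)² + (-6.3723)²) = √(196.6576) ≈ 14.0235,  v_1 = u/||u|| ≈ (0.4544, 0.7662, -0.4544) (||v_1|| = 1).

λ_1 = 7.3723,  λ_2 = 2,  λ_3 = 1.6277;  v_1 ≈ (0.4544, 0.7662, -0.4544)


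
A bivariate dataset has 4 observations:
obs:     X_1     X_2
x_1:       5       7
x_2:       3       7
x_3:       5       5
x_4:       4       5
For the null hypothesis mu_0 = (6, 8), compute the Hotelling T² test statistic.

Step 1 — sample mean vector:
  mean(X_1) = (5 + 3 + 5 + 4) / 4 = 17/4 = 4.25
  mean(X_2) = (7 + 7 + 5 + 5) / 4 = 24/4 = 6
  x̄ = (4.25, 6),  deviation x̄ - mu_0 = (4.25, 6) - (6, 8) = (-1.75, -2).

Step 2 — sample covariance matrix, S[i,j] = (1/(n-1)) · Σ_k (x_{k,i} - mean_i) · (x_{k,j} - mean_j), divisor n-1 = 3:
  S[X_1,X_1] = ((0.75)·(0.75) + (-1.25)·(-1.25) + (0.75)·(0.75) + (-0.25)·(-0.25)) / 3 = 2.75/3 = 0.9167
  S[X_1,X_2] = ((0.75)·(1) + (-1.25)·(1) + (0.75)·(-1) + (-0.25)·(-1)) / 3 = -1/3 = -0.3333
  S[X_2,X_2] = ((1)·(1) + (1)·(1) + (-1)·(-1) + (-1)·(-1)) / 3 = 4/3 = 1.3333
  S = [[0.9167, -0.3333],
 [-0.3333, 1.3333]].

Step 3 — invert S. det(S) = 0.9167·1.3333 - (-0.3333)² = 1.1111.
  S^{-1} = (1/det) · [[d, -b], [-b, a]] = [[1.2, 0.3],
 [0.3, 0.825]].

Step 4 — quadratic form (x̄ - mu_0)^T · S^{-1} · (x̄ - mu_0):
  S^{-1} · (x̄ - mu_0) = (-2.7, -2.175),
  (x̄ - mu_0)^T · [...] = (-1.75)·(-2.7) + (-2)·(-2.175) = 9.075.

Step 5 — scale by n: T² = 4 · 9.075 = 36.3.

T² ≈ 36.3


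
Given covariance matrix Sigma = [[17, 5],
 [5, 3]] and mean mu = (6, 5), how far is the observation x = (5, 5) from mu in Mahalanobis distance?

Step 1 — centre the observation: (x - mu) = (-1, 0).

Step 2 — invert Sigma. det(Sigma) = 17·3 - (5)² = 26.
  Sigma^{-1} = (1/det) · [[d, -b], [-b, a]] = [[0.1154, -0.1923],
 [-0.1923, 0.6538]].

Step 3 — form the quadratic (x - mu)^T · Sigma^{-1} · (x - mu):
  Sigma^{-1} · (x - mu) = (-0.1154, 0.1923).
  (x - mu)^T · [Sigma^{-1} · (x - mu)] = (-1)·(-0.1154) + (0)·(0.1923) = 0.1154.

Step 4 — take square root: d = √(0.1154) ≈ 0.3397.

d(x, mu) = √(0.1154) ≈ 0.3397


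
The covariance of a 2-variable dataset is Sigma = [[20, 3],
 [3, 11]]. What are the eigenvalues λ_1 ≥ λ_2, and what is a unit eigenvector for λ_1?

Step 1 — characteristic polynomial of 2×2 Sigma:
  det(Sigma - λI) = λ² - trace · λ + det = 0.
  trace = 20 + 11 = 31, det = 20·11 - (3)² = 211.
Step 2 — discriminant:
  Δ = trace² - 4·det = 961 - 844 = 117.
Step 3 — eigenvalues:
  λ = (trace ± √Δ)/2 = (31 ± 10.8167)/2,
  λ_1 = 20.9083,  λ_2 = 10.0917.

Step 4 — unit eigenvector for λ_1: solve (Sigma - λ_1 I)v = 0. First row:
  (20 - 20.9083)·v_x + (3)·v_y = 0, i.e. (-0.9083)·v_x + (3)·v_y = 0,
  so v ∝ (b, λ_1 - a) = (3, 0.9083) = u.
  ||u|| = √((3)² + (0.9083)²) = √(9.8251) ≈ 3.1345,
  v_1 = u/||u|| ≈ (0.9571, 0.2898) (||v_1|| = 1).

λ_1 = 20.9083,  λ_2 = 10.0917;  v_1 ≈ (0.9571, 0.2898)


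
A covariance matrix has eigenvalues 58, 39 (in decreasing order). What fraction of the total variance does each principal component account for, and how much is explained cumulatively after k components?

Step 1 — total variance = trace(Sigma) = Σ λ_i = 58 + 39 = 97.

Step 2 — fraction explained by component i = λ_i / Σ λ:
  PC1: 58/97 = 0.5979
  PC2: 39/97 = 0.4021

Step 3 — cumulative fraction after k components = (λ_1 + ... + λ_k) / Σ λ:
  k = 1: 58/97 = 0.5979
  k = 2: (58 + 39)/97 = 97/97 = 1

Summary (fraction, with percent):

explained: PC1 0.5979 (59.79%), PC2 0.4021 (40.21%);  cumulative: 0.5979, 1


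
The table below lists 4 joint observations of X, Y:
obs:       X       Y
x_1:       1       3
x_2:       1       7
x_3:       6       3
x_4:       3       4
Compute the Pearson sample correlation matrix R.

Step 1 — column means:
  mean(X) = (1 + 1 + 6 + 3) / 4 = 11/4 = 2.75
  mean(Y) = (3 + 7 + 3 + 4) / 4 = 17/4 = 4.25

Step 2 — sample variances and covariances s[i,j] = (1/(n-1)) · Σ_k (x_{k,i} - mean_i) · (x_{k,j} - mean_j), with n-1 = 3:
  s[X,X] = ((-1.75)·(-1.75) + (-1.75)·(-1.75) + (3.25)·(3.25) + (0.25)·(0.25)) / 3 = 16.75/3 = 5.5833
  s[X,Y] = ((-1.75)·(-1.25) + (-1.75)·(2.75) + (3.25)·(-1.25) + (0.25)·(-0.25)) / 3 = -6.75/3 = -2.25
  s[Y,Y] = ((-1.25)·(-1.25) + (2.75)·(2.75) + (-1.25)·(-1.25) + (-0.25)·(-0.25)) / 3 = 10.75/3 = 3.5833
  Sample standard deviations s_i = √(s[i,i]):
  s(X) = √(5.5833) = 2.3629
  s(Y) = √(3.5833) = 1.893

Step 3 — r_{ij} = s_{ij} / (s_i · s_j):
  r[X,X] = 1 (diagonal).
  r[X,Y] = -2.25 / (2.3629 · 1.893) = -2.25 / 4.4729 = -0.503
  r[Y,Y] = 1 (diagonal).

R is symmetric with unit diagonal. Assembling:

R = [[1, -0.503],
 [-0.503, 1]]


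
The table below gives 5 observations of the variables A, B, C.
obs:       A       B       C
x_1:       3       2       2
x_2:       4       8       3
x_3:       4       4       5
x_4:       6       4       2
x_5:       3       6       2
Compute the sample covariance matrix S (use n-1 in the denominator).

Step 1 — column means:
  mean(A) = (3 + 4 + 4 + 6 + 3) / 5 = 20/5 = 4
  mean(B) = (2 + 8 + 4 + 4 + 6) / 5 = 24/5 = 4.8
  mean(C) = (2 + 3 + 5 + 2 + 2) / 5 = 14/5 = 2.8

Step 2 — sample covariance S[i,j] = (1/(n-1)) · Σ_k (x_{k,i} - mean_i) · (x_{k,j} - mean_j), with n-1 = 4.
  S[A,A] = ((-1)·(-1) + (0)·(0) + (0)·(0) + (2)·(2) + (-1)·(-1)) / 4 = 6/4 = 1.5
  S[A,B] = ((-1)·(-2.8) + (0)·(3.2) + (0)·(-0.8) + (2)·(-0.8) + (-1)·(1.2)) / 4 = 0/4 = 0
  S[A,C] = ((-1)·(-0.8) + (0)·(0.2) + (0)·(2.2) + (2)·(-0.8) + (-1)·(-0.8)) / 4 = 0/4 = 0
  S[B,B] = ((-2.8)·(-2.8) + (3.2)·(3.2) + (-0.8)·(-0.8) + (-0.8)·(-0.8) + (1.2)·(1.2)) / 4 = 20.8/4 = 5.2
  S[B,C] = ((-2.8)·(-0.8) + (3.2)·(0.2) + (-0.8)·(2.2) + (-0.8)·(-0.8) + (1.2)·(-0.8)) / 4 = 0.8/4 = 0.2
  S[C,C] = ((-0.8)·(-0.8) + (0.2)·(0.2) + (2.2)·(2.2) + (-0.8)·(-0.8) + (-0.8)·(-0.8)) / 4 = 6.8/4 = 1.7

S is symmetric (S[j,i] = S[i,j]). Assembling:

S = [[1.5, 0, 0],
 [0, 5.2, 0.2],
 [0, 0.2, 1.7]]


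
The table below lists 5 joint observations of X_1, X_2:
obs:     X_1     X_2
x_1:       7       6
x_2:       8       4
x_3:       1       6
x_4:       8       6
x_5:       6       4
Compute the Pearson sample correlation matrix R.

Step 1 — column means:
  mean(X_1) = (7 + 8 + 1 + 8 + 6) / 5 = 30/5 = 6
  mean(X_2) = (6 + 4 + 6 + 6 + 4) / 5 = 26/5 = 5.2

Step 2 — sample variances and covariances s[i,j] = (1/(n-1)) · Σ_k (x_{k,i} - mean_i) · (x_{k,j} - mean_j), with n-1 = 4:
  s[X_1,X_1] = ((1)·(1) + (2)·(2) + (-5)·(-5) + (2)·(2) + (0)·(0)) / 4 = 34/4 = 8.5
  s[X_1,X_2] = ((1)·(0.8) + (2)·(-1.2) + (-5)·(0.8) + (2)·(0.8) + (0)·(-1.2)) / 4 = -4/4 = -1
  s[X_2,X_2] = ((0.8)·(0.8) + (-1.2)·(-1.2) + (0.8)·(0.8) + (0.8)·(0.8) + (-1.2)·(-1.2)) / 4 = 4.8/4 = 1.2
  Sample standard deviations s_i = √(s[i,i]):
  s(X_1) = √(8.5) = 2.9155
  s(X_2) = √(1.2) = 1.0954

Step 3 — r_{ij} = s_{ij} / (s_i · s_j):
  r[X_1,X_1] = 1 (diagonal).
  r[X_1,X_2] = -1 / (2.9155 · 1.0954) = -1 / 3.1937 = -0.3131
  r[X_2,X_2] = 1 (diagonal).

R is symmetric with unit diagonal. Assembling:

R = [[1, -0.3131],
 [-0.3131, 1]]


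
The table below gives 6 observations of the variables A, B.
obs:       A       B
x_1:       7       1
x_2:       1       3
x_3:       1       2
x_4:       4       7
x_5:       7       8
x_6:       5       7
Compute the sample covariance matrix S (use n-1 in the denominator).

Step 1 — column means:
  mean(A) = (7 + 1 + 1 + 4 + 7 + 5) / 6 = 25/6 = 4.1667
  mean(B) = (1 + 3 + 2 + 7 + 8 + 7) / 6 = 28/6 = 4.6667

Step 2 — sample covariance S[i,j] = (1/(n-1)) · Σ_k (x_{k,i} - mean_i) · (x_{k,j} - mean_j), with n-1 = 5.
  S[A,A] = ((2.8333)·(2.8333) + (-3.1667)·(-3.1667) + (-3.1667)·(-3.1667) + (-0.1667)·(-0.1667) + (2.8333)·(2.8333) + (0.8333)·(0.8333)) / 5 = 36.8333/5 = 7.3667
  S[A,B] = ((2.8333)·(-3.6667) + (-3.1667)·(-1.6667) + (-3.1667)·(-2.6667) + (-0.1667)·(2.3333) + (2.8333)·(3.3333) + (0.8333)·(2.3333)) / 5 = 14.3333/5 = 2.8667
  S[B,B] = ((-3.6667)·(-3.6667) + (-1.6667)·(-1.6667) + (-2.6667)·(-2.6667) + (2.3333)·(2.3333) + (3.3333)·(3.3333) + (2.3333)·(2.3333)) / 5 = 45.3333/5 = 9.0667

S is symmetric (S[j,i] = S[i,j]). Assembling:

S = [[7.3667, 2.8667],
 [2.8667, 9.0667]]


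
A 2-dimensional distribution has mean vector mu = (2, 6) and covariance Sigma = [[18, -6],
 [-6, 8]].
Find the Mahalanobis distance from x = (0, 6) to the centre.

Step 1 — centre the observation: (x - mu) = (-2, 0).

Step 2 — invert Sigma. det(Sigma) = 18·8 - (-6)² = 108.
  Sigma^{-1} = (1/det) · [[d, -b], [-b, a]] = [[0.0741, 0.0556],
 [0.0556, 0.1667]].

Step 3 — form the quadratic (x - mu)^T · Sigma^{-1} · (x - mu):
  Sigma^{-1} · (x - mu) = (-0.1481, -0.1111).
  (x - mu)^T · [Sigma^{-1} · (x - mu)] = (-2)·(-0.1481) + (0)·(-0.1111) = 0.2963.

Step 4 — take square root: d = √(0.2963) ≈ 0.5443.

d(x, mu) = √(0.2963) ≈ 0.5443


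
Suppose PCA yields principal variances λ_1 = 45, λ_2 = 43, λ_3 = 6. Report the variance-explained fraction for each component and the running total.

Step 1 — total variance = trace(Sigma) = Σ λ_i = 45 + 43 + 6 = 94.

Step 2 — fraction explained by component i = λ_i / Σ λ:
  PC1: 45/94 = 0.4787
  PC2: 43/94 = 0.4574
  PC3: 6/94 = 0.0638

Step 3 — cumulative fraction after k components = (λ_1 + ... + λ_k) / Σ λ:
  k = 1: 45/94 = 0.4787
  k = 2: (45 + 43)/94 = 88/94 = 0.9362
  k = 3: (45 + 43 + 6)/94 = 94/94 = 1

Summary (fraction, with percent):

explained: PC1 0.4787 (47.87%), PC2 0.4574 (45.74%), PC3 0.0638 (6.38%);  cumulative: 0.4787, 0.9362, 1


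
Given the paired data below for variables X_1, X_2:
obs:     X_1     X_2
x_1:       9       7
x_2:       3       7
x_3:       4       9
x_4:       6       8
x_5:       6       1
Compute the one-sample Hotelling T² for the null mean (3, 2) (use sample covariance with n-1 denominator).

Step 1 — sample mean vector:
  mean(X_1) = (9 + 3 + 4 + 6 + 6) / 5 = 28/5 = 5.6
  mean(X_2) = (7 + 7 + 9 + 8 + 1) / 5 = 32/5 = 6.4
  x̄ = (5.6, 6.4),  deviation x̄ - mu_0 = (5.6, 6.4) - (3, 2) = (2.6, 4.4).

Step 2 — sample covariance matrix, S[i,j] = (1/(n-1)) · Σ_k (x_{k,i} - mean_i) · (x_{k,j} - mean_j), divisor n-1 = 4:
  S[X_1,X_1] = ((3.4)·(3.4) + (-2.6)·(-2.6) + (-1.6)·(-1.6) + (0.4)·(0.4) + (0.4)·(0.4)) / 4 = 21.2/4 = 5.3
  S[X_1,X_2] = ((3.4)·(0.6) + (-2.6)·(0.6) + (-1.6)·(2.6) + (0.4)·(1.6) + (0.4)·(-5.4)) / 4 = -5.2/4 = -1.3
  S[X_2,X_2] = ((0.6)·(0.6) + (0.6)·(0.6) + (2.6)·(2.6) + (1.6)·(1.6) + (-5.4)·(-5.4)) / 4 = 39.2/4 = 9.8
  S = [[5.3, -1.3],
 [-1.3, 9.8]].

Step 3 — invert S. det(S) = 5.3·9.8 - (-1.3)² = 50.25.
  S^{-1} = (1/det) · [[d, -b], [-b, a]] = [[0.195, 0.0259],
 [0.0259, 0.1055]].

Step 4 — quadratic form (x̄ - mu_0)^T · S^{-1} · (x̄ - mu_0):
  S^{-1} · (x̄ - mu_0) = (0.6209, 0.5313),
  (x̄ - mu_0)^T · [...] = (2.6)·(0.6209) + (4.4)·(0.5313) = 3.9522.

Step 5 — scale by n: T² = 5 · 3.9522 = 19.7612.

T² ≈ 19.7612


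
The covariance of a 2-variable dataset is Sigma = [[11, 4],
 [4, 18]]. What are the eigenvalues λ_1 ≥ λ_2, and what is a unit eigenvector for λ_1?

Step 1 — characteristic polynomial of 2×2 Sigma:
  det(Sigma - λI) = λ² - trace · λ + det = 0.
  trace = 11 + 18 = 29, det = 11·18 - (4)² = 182.
Step 2 — discriminant:
  Δ = trace² - 4·det = 841 - 728 = 113.
Step 3 — eigenvalues:
  λ = (trace ± √Δ)/2 = (29 ± 10.6301)/2,
  λ_1 = 19.8151,  λ_2 = 9.1849.

Step 4 — unit eigenvector for λ_1: solve (Sigma - λ_1 I)v = 0. First row:
  (11 - 19.8151)·v_x + (4)·v_y = 0, i.e. (-8.8151)·v_x + (4)·v_y = 0,
  so v ∝ (b, λ_1 - a) = (4, 8.8151) = u.
  ||u|| = √((4)² + (8.8151)²) = √(93.7055) ≈ 9.6802,
  v_1 = u/||u|| ≈ (0.4132, 0.9106) (||v_1|| = 1).

λ_1 = 19.8151,  λ_2 = 9.1849;  v_1 ≈ (0.4132, 0.9106)


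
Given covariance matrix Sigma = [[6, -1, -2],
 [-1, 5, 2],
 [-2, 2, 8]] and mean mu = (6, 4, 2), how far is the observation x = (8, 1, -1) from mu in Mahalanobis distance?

Step 1 — centre the observation: (x - mu) = (2, -3, -3).

Step 2 — invert Sigma (cofactor / det for 3×3, or solve directly):
  Sigma^{-1} = [[0.1837, 0.0204, 0.0408],
 [0.0204, 0.2245, -0.051],
 [0.0408, -0.051, 0.148]].

Step 3 — form the quadratic (x - mu)^T · Sigma^{-1} · (x - mu):
  Sigma^{-1} · (x - mu) = (0.1837, -0.4796, -0.2092).
  (x - mu)^T · [Sigma^{-1} · (x - mu)] = (2)·(0.1837) + (-3)·(-0.4796) + (-3)·(-0.2092) = 2.4337.

Step 4 — take square root: d = √(2.4337) ≈ 1.56.

d(x, mu) = √(2.4337) ≈ 1.56


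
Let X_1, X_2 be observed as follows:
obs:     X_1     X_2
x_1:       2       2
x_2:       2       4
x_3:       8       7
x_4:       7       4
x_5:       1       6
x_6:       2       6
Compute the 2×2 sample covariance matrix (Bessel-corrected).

Step 1 — column means:
  mean(X_1) = (2 + 2 + 8 + 7 + 1 + 2) / 6 = 22/6 = 3.6667
  mean(X_2) = (2 + 4 + 7 + 4 + 6 + 6) / 6 = 29/6 = 4.8333

Step 2 — sample covariance S[i,j] = (1/(n-1)) · Σ_k (x_{k,i} - mean_i) · (x_{k,j} - mean_j), with n-1 = 5.
  S[X_1,X_1] = ((-1.6667)·(-1.6667) + (-1.6667)·(-1.6667) + (4.3333)·(4.3333) + (3.3333)·(3.3333) + (-2.6667)·(-2.6667) + (-1.6667)·(-1.6667)) / 5 = 45.3333/5 = 9.0667
  S[X_1,X_2] = ((-1.6667)·(-2.8333) + (-1.6667)·(-0.8333) + (4.3333)·(2.1667) + (3.3333)·(-0.8333) + (-2.6667)·(1.1667) + (-1.6667)·(1.1667)) / 5 = 7.6667/5 = 1.5333
  S[X_2,X_2] = ((-2.8333)·(-2.8333) + (-0.8333)·(-0.8333) + (2.1667)·(2.1667) + (-0.8333)·(-0.8333) + (1.1667)·(1.1667) + (1.1667)·(1.1667)) / 5 = 16.8333/5 = 3.3667

S is symmetric (S[j,i] = S[i,j]). Assembling:

S = [[9.0667, 1.5333],
 [1.5333, 3.3667]]


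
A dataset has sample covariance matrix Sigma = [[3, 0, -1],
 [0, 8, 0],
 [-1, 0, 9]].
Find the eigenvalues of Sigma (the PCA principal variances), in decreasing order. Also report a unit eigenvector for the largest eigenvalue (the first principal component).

Step 1 — characteristic polynomial p(λ) = det(λI - Sigma) = λ³ - tr·λ² + c_1·λ - det, where tr = trace, c_1 = sum of the principal 2×2 minors, det = det(Sigma):
  tr = 3 + 8 + 9 = 20,
  c_1 = (3·8 - (0)²) + (3·9 - (-1)²) + (8·9 - (0)²) = 24 + 26 + 72 = 122,
  det = 3·(8·9 - (0)²) - (0)·((0)·9 - (0)·(-1)) + (-1)·((0)·(0) - 8·(-1)) = 3·(72) - (0)·(0) + (-1)·(8) = 208.
  So p(λ) = λ³ - 20λ² + 122λ - 208.
Step 2 — look for an integer root (rational root theorem: any rational root is an integer divisor of 208). Testing λ = 8:
  p(8) = 512 - 1280 + 976 - 208 = 0  ✓
  Dividing out (λ - 8): p(λ) = (λ - 8)(λ² - 12λ + 26).
Step 3 — remaining eigenvalues from the quadratic λ² - 12λ + 26 = 0:
  Δ = 12² - 4·26 = 144 - 104 = 40,  λ = (12 ± √40)/2 = (12 ± 6.3246)/2 ≈ 9.1623 or 2.8377.
  Sorted: λ_1 = 9.1623,  λ_2 = 8,  λ_3 = 2.8377  (check: sum = 20 = tr ✓).

Step 4 — unit eigenvector for λ_1 ≈ 9.1623: v spans the null space of (Sigma - λ_1 I), whose rows are
  r_1 = (-6.1623, 0, -1),  r_2 = (0, -1.1623, 0),  r_3 = (-1, 0, -0.1623).
  v is orthogonal to every row, so take v ∝ r_1 × r_2 = ((0)·(0) - (-1)·(-1.1623), (-1)·(0) - (-6.1623)·(0), (-6.1623)·(-1.1623) - (0)·(0)) ≈ (-1.1623, 0, 7.1623).
  Rescale (multiply by -1 so the first nonzero entry is positive): u = (1.1623, 0, -7.1623).
  ||u|| = √((1.1623)² + (0)² + (-7.1623)²) = √(52.6491) ≈ 7.256,  v_1 = u/||u|| ≈ (0.1602, 0, -0.9871) (||v_1|| = 1).

λ_1 = 9.1623,  λ_2 = 8,  λ_3 = 2.8377;  v_1 ≈ (0.1602, 0, -0.9871)
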